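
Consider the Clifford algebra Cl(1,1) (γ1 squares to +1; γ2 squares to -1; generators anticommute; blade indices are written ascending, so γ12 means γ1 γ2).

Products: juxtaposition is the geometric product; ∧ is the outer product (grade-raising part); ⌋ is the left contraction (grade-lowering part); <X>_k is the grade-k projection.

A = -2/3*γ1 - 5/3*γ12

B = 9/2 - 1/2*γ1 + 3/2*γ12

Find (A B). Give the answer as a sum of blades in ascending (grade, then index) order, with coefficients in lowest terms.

step 1: -13/6 - 3*γ1 - 11/6*γ2 - 15/2*γ12
Answer: -13/6 - 3*γ1 - 11/6*γ2 - 15/2*γ12


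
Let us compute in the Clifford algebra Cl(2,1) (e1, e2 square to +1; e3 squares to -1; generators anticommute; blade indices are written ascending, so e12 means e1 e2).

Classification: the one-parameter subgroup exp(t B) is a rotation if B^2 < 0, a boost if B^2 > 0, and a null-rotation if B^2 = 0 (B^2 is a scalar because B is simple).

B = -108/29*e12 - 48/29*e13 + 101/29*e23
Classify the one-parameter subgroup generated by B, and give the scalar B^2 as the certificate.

B^2 term by term: the squares give (-108/29)^2*(e12)^2 + (-48/29)^2*(e13)^2 + (101/29)^2*(e23)^2 = 11664/841*(-1) + 2304/841*(+1) + 10201/841*(+1) = 1 (each basis 2-blade squares to minus the product of its generators' squares); cross terms between blades sharing an index anticommute and cancel. So B^2 = 1.
Answer: boost, certificate B^2 = 1. The scalar 1 is the complete invariant here: its sign names the subgroup type.


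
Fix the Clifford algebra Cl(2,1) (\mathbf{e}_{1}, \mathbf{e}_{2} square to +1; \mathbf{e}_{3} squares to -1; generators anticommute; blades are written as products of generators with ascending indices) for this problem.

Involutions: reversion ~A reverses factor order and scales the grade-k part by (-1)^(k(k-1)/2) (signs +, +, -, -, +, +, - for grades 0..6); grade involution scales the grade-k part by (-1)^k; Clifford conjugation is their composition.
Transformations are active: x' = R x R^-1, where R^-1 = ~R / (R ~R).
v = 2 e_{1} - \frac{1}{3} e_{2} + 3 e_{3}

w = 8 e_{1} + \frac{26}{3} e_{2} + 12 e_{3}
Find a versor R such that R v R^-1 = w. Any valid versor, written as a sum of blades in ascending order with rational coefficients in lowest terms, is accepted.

Sketch: the shared square -\frac{44}{9} makes R = v + w = 10 e_{1} + \frac{25}{3} e_{2} + 15 e_{3} the natural versor; its sandwich fixes that direction, negates (v - w)/2, and sends v to w.
Answer: 10 e_{1} + \frac{25}{3} e_{2} + 15 e_{3}


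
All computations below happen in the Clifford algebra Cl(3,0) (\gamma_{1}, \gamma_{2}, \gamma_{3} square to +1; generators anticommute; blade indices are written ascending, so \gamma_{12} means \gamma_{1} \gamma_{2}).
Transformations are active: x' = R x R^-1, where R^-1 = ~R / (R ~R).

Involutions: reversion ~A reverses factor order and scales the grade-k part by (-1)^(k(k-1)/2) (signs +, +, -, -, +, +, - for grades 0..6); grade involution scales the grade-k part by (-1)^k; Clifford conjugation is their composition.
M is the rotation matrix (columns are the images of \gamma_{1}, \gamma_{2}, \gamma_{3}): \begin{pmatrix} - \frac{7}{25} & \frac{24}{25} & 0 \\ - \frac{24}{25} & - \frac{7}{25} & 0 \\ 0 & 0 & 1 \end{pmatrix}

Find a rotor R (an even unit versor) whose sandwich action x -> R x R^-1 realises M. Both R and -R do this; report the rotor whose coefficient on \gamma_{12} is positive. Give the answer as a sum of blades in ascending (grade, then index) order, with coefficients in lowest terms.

Method: write R = a + b12*\gamma_{12} + b13*\gamma_{13} + b23*\gamma_{23} with a^2 + b12^2 + b13^2 + b23^2 = 1 (so R^-1 = ~R). Expanding the columns R e_j ~R gives tr M = 4a^2 - 1 and, from the antisymmetric part, M21 - M12 = -4a*b12, M13 - M31 = 4a*b13, M32 - M23 = -4a*b23.
Here tr M = \frac{11}{25}, so a^2 = (1 + tr M)/4 = \frac{9}{25} and a = ±\frac{3}{5}. Taking a = \frac{3}{5}: M21 - M12 = -\frac{48}{25}, M13 - M31 = 0, M32 - M23 = 0, giving b12 = \frac{4}{5}, b13 = 0, b23 = 0, i.e. R = \frac{3}{5} + \frac{4}{5} \gamma_{12}.
Its \gamma_{12} coefficient is already positive.
Answer: \frac{3}{5} + \frac{4}{5} \gamma_{12}. Uniqueness: Spin(3) -> SO(3) maps R and -R to the same rotation of trace \frac{11}{25}; fixing the sign of the \gamma_{12} coefficient removes the ambiguity.


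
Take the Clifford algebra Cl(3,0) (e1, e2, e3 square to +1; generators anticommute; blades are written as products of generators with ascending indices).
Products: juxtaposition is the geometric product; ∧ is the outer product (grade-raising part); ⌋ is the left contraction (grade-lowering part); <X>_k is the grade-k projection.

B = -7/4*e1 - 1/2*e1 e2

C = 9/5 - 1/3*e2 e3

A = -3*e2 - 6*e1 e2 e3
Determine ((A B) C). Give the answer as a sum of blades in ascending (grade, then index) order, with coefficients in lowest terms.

step 1: -3/2*e1 - 3*e3 - 21/4*e1 e2 + 21/2*e2 e3
step 2: 7/2 - 27/10*e1 - e2 - 27/5*e3 - 189/20*e1 e2 + 7/4*e1 e3 + 189/10*e2 e3 + 1/2*e1 e2 e3
Answer: 7/2 - 27/10*e1 - e2 - 27/5*e3 - 189/20*e1 e2 + 7/4*e1 e3 + 189/10*e2 e3 + 1/2*e1 e2 e3


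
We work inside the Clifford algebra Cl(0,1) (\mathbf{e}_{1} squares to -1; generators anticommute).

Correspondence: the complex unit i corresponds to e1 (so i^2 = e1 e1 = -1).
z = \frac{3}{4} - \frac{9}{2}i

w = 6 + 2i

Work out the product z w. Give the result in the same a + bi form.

In blades: z = \frac{3}{4} - \frac{9}{2} e_{1}, w = 6 + 2 e_{1}.
Distribute z over w term by term (generator squares from the signature, products reordered to ascending indices): (\frac{3}{4})*w = \frac{9}{2} + \frac{3}{2} e_{1}; (-\frac{9}{2} e_{1})*w = 9 - 27 e_{1}.
Sum: \frac{27}{2} - \frac{51}{2} e_{1}; translating back through the correspondence:
Answer: \frac{27}{2} - \frac{51}{2}i


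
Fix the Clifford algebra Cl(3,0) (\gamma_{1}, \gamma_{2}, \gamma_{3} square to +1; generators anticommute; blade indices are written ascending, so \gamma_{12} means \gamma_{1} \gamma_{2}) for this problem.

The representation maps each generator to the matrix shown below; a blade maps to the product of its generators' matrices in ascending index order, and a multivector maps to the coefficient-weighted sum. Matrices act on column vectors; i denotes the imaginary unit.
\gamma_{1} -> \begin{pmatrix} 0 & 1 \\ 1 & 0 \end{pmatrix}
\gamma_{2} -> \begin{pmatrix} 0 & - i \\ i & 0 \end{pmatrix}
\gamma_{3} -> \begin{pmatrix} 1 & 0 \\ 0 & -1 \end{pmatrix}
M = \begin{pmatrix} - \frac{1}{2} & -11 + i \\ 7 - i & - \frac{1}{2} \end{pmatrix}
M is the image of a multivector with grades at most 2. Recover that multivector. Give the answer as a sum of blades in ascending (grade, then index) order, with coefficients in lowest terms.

Method: 1, rho(\gamma_{1}), rho(\gamma_{2}), rho(\gamma_{3}) form a trace-orthogonal basis of the 2x2 complex matrices (tr(X Y) = 2 if X = Y, else 0), so M = m0*1 + m1*rho(\gamma_{1}) + m2*rho(\gamma_{2}) + m3*rho(\gamma_{3}) with m0 = tr(M)/2 = - \frac{1}{2}, m1 = tr(M rho(\gamma_{1}))/2 = -2, m2 = tr(M rho(\gamma_{2}))/2 = -1 - 9 i, m3 = tr(M rho(\gamma_{3}))/2 = 0.
Multiplying table entries, the bivector images are rho(\gamma_{12}) = i*rho(\gamma_{3}), rho(\gamma_{13}) = -i*rho(\gamma_{2}), rho(\gamma_{23}) = i*rho(\gamma_{1}); with real blade coefficients the real parts of m0..m3 are the coefficients of 1, \gamma_{1}, \gamma_{2}, \gamma_{3} and the imaginary parts give the bivectors (\gamma_{23}: Im m1, \gamma_{13}: -Im m2, \gamma_{12}: Im m3).
Answer: -\frac{1}{2} - 2 \gamma_{1} - \gamma_{2} + 9 \gamma_{13}


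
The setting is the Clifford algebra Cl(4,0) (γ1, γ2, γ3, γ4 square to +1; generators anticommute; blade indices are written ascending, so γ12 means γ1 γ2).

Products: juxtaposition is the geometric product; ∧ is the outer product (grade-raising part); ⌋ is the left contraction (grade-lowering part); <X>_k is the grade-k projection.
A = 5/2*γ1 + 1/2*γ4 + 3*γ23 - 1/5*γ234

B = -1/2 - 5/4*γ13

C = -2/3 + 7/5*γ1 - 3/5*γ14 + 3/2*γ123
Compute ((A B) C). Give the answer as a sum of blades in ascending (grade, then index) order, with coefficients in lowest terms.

step 1: -5/4*γ1 - 25/8*γ3 - 1/4*γ4 - 15/4*γ12 - 3/2*γ23 + 1/4*γ124 - 5/8*γ134 + 1/10*γ234
step 2: -7/4 + 44/15*γ1 + 51/10*γ2 + 97/12*γ3 + 11/12*γ4 - 35/16*γ12 + 35/8*γ13 + 1/2*γ14 - 7/8*γ23 - 77/80*γ24 - 1/2*γ34 - 51/25*γ123 - 1/6*γ124 - 35/24*γ134 - 1/15*γ234 + 227/200*γ1234
Answer: -7/4 + 44/15*γ1 + 51/10*γ2 + 97/12*γ3 + 11/12*γ4 - 35/16*γ12 + 35/8*γ13 + 1/2*γ14 - 7/8*γ23 - 77/80*γ24 - 1/2*γ34 - 51/25*γ123 - 1/6*γ124 - 35/24*γ134 - 1/15*γ234 + 227/200*γ1234


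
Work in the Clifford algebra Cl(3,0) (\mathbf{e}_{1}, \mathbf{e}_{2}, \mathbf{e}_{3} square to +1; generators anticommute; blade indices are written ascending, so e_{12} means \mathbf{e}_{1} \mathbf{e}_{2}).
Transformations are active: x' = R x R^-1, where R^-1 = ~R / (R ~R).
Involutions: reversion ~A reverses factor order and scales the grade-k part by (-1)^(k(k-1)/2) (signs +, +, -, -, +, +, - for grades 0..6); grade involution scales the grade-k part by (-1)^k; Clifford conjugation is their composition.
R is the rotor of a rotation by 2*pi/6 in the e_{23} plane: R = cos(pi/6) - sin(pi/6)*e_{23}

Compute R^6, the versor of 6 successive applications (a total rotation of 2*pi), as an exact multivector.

The rotor phase is half the rotation angle and phases add under composition, so 6 steps in the e_{23} plane accumulate phase 6*(pi/6) = \pi: R^6 = cos(\pi) - sin(\pi)*e_{23}.
cos(\pi) = -1 and sin(\pi) = 0, so R^6 = -1. The total rotation 2*pi is 1 full turn, so every vector returns to itself, yet the rotor is -1, on the OTHER sheet of the double cover (an odd number of 2*pi turns).
Answer: -1


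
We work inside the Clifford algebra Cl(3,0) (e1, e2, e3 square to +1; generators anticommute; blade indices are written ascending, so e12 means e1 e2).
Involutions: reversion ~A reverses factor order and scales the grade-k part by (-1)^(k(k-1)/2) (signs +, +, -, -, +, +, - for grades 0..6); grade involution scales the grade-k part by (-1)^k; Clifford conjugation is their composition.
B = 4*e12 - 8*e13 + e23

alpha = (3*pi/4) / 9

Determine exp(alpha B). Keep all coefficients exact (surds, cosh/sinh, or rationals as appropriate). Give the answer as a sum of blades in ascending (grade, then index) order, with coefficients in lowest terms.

B^2 term by term: the squares give (4)^2*(e12)^2 + (-8)^2*(e13)^2 + (1)^2*(e23)^2 = 16*(-1) + 64*(-1) + 1*(-1) = -81 (each basis 2-blade squares to minus the product of its generators' squares); cross terms between blades sharing an index anticommute and cancel. So B^2 = -81.
B^2 = -81 — circular case — the even/odd split gives cos and sin: l = 9, alpha*l = 3*pi/4, so exp(alpha B) = cos(3*pi/4) + (sin(3*pi/4)/9)*B = -sqrt(2)/2 + (sqrt(2)/18)*B.
Answer: -sqrt(2)/2 + 2*sqrt(2)/9*e12 - 4*sqrt(2)/9*e13 + sqrt(2)/18*e23


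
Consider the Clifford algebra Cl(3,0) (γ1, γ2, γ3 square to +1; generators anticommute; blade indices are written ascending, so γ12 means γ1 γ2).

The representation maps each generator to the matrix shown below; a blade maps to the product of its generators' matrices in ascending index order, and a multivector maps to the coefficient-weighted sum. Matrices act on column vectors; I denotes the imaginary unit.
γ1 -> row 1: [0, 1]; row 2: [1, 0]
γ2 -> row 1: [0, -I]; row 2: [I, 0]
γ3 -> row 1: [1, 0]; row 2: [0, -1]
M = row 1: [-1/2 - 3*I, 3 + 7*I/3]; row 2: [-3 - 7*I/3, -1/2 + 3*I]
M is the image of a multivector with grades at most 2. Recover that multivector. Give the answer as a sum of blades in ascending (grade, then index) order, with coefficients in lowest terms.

Method: 1, rho(γ1), rho(γ2), rho(γ3) form a trace-orthogonal basis of the 2x2 complex matrices (tr(X Y) = 2 if X = Y, else 0), so M = m0*1 + m1*rho(γ1) + m2*rho(γ2) + m3*rho(γ3) with m0 = tr(M)/2 = -1/2, m1 = tr(M rho(γ1))/2 = 0, m2 = tr(M rho(γ2))/2 = -7/3 + 3*I, m3 = tr(M rho(γ3))/2 = -3*I.
Multiplying table entries, the bivector images are rho(γ12) = I*rho(γ3), rho(γ13) = -I*rho(γ2), rho(γ23) = I*rho(γ1); with real blade coefficients the real parts of m0..m3 are the coefficients of 1, γ1, γ2, γ3 and the imaginary parts give the bivectors (γ23: Im m1, γ13: -Im m2, γ12: Im m3).
Answer: -1/2 - 7/3*γ2 - 3*γ12 - 3*γ13


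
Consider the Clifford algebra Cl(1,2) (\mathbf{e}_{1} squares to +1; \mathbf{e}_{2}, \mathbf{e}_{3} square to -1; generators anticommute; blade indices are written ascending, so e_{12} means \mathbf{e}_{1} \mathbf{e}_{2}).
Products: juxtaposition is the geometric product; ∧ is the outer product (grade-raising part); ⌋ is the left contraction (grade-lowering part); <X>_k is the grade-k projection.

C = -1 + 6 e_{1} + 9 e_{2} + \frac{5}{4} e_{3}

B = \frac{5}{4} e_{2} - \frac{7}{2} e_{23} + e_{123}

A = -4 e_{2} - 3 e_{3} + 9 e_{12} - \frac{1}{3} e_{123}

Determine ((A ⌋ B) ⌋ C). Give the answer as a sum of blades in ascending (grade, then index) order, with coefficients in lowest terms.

step 1: \frac{16}{3} + \frac{21}{2} e_{2} - 5 e_{3} + 3 e_{12} - 4 e_{13}
step 2: -\frac{1123}{12} + 32 e_{1} + 48 e_{2} + \frac{20}{3} e_{3}
Answer: -\frac{1123}{12} + 32 e_{1} + 48 e_{2} + \frac{20}{3} e_{3}


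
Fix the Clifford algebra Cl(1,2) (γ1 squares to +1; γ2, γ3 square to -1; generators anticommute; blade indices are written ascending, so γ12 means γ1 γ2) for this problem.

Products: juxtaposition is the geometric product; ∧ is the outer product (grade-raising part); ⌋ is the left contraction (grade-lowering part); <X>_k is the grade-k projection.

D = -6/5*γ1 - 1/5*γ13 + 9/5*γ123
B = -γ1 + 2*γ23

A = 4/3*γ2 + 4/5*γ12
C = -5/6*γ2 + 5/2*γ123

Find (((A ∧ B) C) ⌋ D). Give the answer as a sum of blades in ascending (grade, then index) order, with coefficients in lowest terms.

step 1: 4/3*γ12
step 2: 10/9*γ1 + 10/3*γ3
step 3: -4/3 - 2/3*γ1 - 2/9*γ3 - 6*γ12 + 2*γ23
Answer: -4/3 - 2/3*γ1 - 2/9*γ3 - 6*γ12 + 2*γ23


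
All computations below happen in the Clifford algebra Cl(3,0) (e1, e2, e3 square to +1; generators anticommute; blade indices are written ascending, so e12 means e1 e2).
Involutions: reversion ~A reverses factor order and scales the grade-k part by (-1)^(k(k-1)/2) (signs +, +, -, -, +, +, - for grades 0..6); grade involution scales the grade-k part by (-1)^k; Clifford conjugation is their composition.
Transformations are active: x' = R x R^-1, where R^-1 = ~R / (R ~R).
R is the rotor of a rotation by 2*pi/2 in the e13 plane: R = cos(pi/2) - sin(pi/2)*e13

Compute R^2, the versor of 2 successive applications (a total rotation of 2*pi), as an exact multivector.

Half-angle bookkeeping: 2 applications in e13 add up to rotor phase 2*pi/2 = pi, so R^2 = cos(pi) - sin(pi)*e13.
cos(pi) = -1 and sin(pi) = 0, so R^2 = -1. The total rotation 2*pi is 1 full turn, so every vector returns to itself, yet the rotor is -1, on the OTHER sheet of the double cover (an odd number of 2*pi turns).
Answer: -1


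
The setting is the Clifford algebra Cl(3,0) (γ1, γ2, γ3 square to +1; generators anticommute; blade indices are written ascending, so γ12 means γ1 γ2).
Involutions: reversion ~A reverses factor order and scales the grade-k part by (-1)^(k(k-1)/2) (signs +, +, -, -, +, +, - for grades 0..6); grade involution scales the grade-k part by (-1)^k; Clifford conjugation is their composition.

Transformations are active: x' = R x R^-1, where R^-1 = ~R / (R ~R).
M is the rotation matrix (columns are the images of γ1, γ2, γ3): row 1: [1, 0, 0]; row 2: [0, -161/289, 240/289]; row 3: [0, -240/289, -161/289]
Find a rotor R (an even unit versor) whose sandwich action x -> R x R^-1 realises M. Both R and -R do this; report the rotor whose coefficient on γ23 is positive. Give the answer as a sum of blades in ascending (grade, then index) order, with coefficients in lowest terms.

Method: write R = a + b12*γ12 + b13*γ13 + b23*γ23 with a^2 + b12^2 + b13^2 + b23^2 = 1 (so R^-1 = ~R). Expanding the columns R e_j ~R gives tr M = 4a^2 - 1 and, from the antisymmetric part, M21 - M12 = -4a*b12, M13 - M31 = 4a*b13, M32 - M23 = -4a*b23.
Here tr M = -33/289, so a^2 = (1 + tr M)/4 = 64/289 and a = ±8/17. Taking a = 8/17: M21 - M12 = 0, M13 - M31 = 0, M32 - M23 = -480/289, giving b12 = 0, b13 = 0, b23 = 15/17, i.e. R = 8/17 + 15/17*γ23.
Its γ23 coefficient is already positive.
Answer: 8/17 + 15/17*γ23. Sheet selection: the two-to-one cover makes ±R indistinguishable at the matrix level (trace -33/289), so uniqueness comes from the required sign on γ23.


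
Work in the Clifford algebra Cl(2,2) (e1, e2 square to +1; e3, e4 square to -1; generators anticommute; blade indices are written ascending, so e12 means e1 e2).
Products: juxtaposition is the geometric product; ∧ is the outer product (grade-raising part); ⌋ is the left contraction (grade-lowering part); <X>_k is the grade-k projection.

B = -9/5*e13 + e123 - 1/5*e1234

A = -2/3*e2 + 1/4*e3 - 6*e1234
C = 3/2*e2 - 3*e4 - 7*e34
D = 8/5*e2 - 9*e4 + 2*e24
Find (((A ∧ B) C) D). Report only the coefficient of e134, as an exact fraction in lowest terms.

step 1: -6/5*e123
step 2: 9/5*e13 - 42/5*e124 + 18/5*e1234
step 3: -84/5*e1 - 378/5*e12 - 36/5*e13 + 336/25*e14 + 738/25*e123 - 261/25*e134 - 18/5*e1234
Answer: -261/25


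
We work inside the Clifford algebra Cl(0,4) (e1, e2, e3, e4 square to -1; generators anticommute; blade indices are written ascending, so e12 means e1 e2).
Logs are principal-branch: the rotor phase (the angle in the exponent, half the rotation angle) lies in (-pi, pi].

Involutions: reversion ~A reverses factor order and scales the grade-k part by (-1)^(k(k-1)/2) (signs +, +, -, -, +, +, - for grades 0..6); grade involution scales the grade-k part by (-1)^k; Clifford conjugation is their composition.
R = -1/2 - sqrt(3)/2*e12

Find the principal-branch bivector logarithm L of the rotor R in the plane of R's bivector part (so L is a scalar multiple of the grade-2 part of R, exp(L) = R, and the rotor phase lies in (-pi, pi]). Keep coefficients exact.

The scalar part of R is -1/2, so the principal-branch rotor phase is pinned; divide the bivector part by its sine to get the unit plane — L is the phase times that plane.
Concretely: cos(phase) = -1/2 gives phase = ±2*pi/3, and since phase/sin(phase) is even the sign is immaterial: L = (phase/sin(phase)) * <R>_2 = (4*sqrt(3)*pi/9) * <R>_2.
Answer: -2*pi/3*e12


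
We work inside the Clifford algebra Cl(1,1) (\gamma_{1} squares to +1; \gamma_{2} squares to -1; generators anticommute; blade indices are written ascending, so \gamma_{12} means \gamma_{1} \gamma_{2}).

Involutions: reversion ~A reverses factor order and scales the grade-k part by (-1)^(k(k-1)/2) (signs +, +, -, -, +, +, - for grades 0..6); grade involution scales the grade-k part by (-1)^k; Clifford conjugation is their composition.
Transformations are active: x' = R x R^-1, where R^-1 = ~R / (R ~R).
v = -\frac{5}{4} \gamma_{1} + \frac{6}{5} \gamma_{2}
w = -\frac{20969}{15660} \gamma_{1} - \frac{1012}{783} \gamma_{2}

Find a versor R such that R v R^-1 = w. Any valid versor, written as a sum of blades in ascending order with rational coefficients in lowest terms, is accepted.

R = v + w = -\frac{10136}{3915} \gamma_{1} - \frac{362}{3915} \gamma_{2} works: the equal norms (\frac{49}{400}) guarantee its sandwich swaps v into w.
Answer: -\frac{10136}{3915} \gamma_{1} - \frac{362}{3915} \gamma_{2}


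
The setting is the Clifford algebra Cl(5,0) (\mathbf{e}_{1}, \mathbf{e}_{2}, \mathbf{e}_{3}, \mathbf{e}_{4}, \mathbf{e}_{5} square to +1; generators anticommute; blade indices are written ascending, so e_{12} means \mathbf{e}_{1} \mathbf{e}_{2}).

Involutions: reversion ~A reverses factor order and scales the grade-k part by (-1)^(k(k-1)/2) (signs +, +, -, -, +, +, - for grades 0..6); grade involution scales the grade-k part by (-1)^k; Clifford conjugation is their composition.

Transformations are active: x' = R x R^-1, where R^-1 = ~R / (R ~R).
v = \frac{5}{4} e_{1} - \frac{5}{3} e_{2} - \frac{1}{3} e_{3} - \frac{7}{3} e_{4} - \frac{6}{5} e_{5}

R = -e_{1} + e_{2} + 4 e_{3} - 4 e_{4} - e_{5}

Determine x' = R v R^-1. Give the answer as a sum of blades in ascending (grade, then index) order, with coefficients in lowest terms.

~R = -e_{1} + e_{2} + 4 e_{3} - 4 e_{4} - e_{5}, and R ~R = 35, so R^-1 = ~R / (35).
R v = \frac{377}{60} + \frac{5}{12} e_{12} - \frac{14}{3} e_{13} + \frac{22}{3} e_{14} + \frac{49}{20} e_{15} + \frac{19}{3} e_{23} - 9 e_{24} - \frac{43}{15} e_{25} - \frac{32}{3} e_{34} - \frac{77}{15} e_{35} + \frac{37}{15} e_{45}
Answer: -\frac{3379}{2100} e_{1} + \frac{709}{350} e_{2} + \frac{929}{525} e_{3} + \frac{157}{175} e_{4} + \frac{883}{1050} e_{5}


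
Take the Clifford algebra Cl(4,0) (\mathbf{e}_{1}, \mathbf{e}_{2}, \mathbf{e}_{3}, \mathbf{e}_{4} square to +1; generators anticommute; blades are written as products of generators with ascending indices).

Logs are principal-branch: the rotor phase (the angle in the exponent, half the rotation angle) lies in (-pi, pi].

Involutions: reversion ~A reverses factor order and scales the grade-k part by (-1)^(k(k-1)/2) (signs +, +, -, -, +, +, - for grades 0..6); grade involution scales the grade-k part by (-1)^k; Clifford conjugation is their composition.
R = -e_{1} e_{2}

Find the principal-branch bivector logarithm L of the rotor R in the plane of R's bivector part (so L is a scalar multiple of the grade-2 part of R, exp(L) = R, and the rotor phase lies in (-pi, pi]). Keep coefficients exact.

The scalar part of R is 0, so the principal-branch rotor phase is pinned; divide the bivector part by its sine to get the unit plane — L is the phase times that plane.
Concretely: cos(phase) = 0 gives phase = ±\frac{\pi}{2}, and since phase/sin(phase) is even the sign is immaterial: L = (phase/sin(phase)) * <R>_2 = (\frac{\pi}{2}) * <R>_2.
Answer: - \frac{\pi}{2} e_{1} e_{2}


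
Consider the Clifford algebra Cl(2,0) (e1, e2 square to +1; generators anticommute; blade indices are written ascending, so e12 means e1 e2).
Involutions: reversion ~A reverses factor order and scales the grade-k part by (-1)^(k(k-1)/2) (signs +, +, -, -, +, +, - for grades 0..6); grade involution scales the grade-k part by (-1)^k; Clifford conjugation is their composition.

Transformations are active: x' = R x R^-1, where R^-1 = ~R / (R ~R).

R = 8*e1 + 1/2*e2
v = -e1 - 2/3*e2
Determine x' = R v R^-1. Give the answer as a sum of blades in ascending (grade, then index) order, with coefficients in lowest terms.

~R = 8*e1 + 1/2*e2, and R ~R = 257/4, so R^-1 = ~R / (257/4).
R v = -25/3 - 29/6*e12
Answer: -829/771*e1 + 138/257*e2


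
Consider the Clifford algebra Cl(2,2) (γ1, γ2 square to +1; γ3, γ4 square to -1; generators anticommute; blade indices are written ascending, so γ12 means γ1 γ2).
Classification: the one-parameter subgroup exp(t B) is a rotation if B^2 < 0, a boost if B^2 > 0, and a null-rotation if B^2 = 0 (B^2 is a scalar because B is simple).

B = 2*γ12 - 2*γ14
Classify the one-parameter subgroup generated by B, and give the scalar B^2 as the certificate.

B^2 term by term: the squares give (2)^2*(γ12)^2 + (-2)^2*(γ14)^2 = 4*(-1) + 4*(+1) = 0 (each basis 2-blade squares to minus the product of its generators' squares); cross terms between blades sharing an index anticommute and cancel. So B^2 = 0.
Answer: null-rotation, certificate B^2 = 0. B^2 = 0 is basis-independent, so its sign is the whole story.


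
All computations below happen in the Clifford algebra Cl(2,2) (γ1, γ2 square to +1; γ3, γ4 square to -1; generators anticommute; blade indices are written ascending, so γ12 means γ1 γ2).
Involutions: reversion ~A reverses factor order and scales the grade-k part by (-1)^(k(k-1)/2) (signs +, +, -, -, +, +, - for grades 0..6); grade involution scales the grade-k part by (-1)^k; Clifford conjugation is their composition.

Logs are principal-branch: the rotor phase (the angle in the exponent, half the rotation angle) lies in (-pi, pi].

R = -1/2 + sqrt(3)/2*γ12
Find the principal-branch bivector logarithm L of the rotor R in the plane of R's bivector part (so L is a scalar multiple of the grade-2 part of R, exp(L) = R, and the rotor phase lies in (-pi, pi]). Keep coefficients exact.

The scalar part of R is -1/2, and that scalar determines the rotor phase on the principal branch; recovering the unit plane as bivector-part over sine of the phase gives L = phase * plane.
Concretely: cos(phase) = -1/2 gives phase = ±2*pi/3, and since phase/sin(phase) is even the sign is immaterial: L = (phase/sin(phase)) * <R>_2 = (4*sqrt(3)*pi/9) * <R>_2.
Answer: 2*pi/3*γ12


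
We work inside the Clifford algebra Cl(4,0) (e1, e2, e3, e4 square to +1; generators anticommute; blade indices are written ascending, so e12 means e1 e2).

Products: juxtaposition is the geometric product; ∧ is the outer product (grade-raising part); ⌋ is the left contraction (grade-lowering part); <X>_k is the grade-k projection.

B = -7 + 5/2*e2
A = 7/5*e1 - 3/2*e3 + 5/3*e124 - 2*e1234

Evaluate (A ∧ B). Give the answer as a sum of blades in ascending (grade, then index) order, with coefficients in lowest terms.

step 1: -49/5*e1 + 21/2*e3 + 7/2*e12 + 15/4*e23 - 35/3*e124 + 14*e1234
Answer: -49/5*e1 + 21/2*e3 + 7/2*e12 + 15/4*e23 - 35/3*e124 + 14*e1234


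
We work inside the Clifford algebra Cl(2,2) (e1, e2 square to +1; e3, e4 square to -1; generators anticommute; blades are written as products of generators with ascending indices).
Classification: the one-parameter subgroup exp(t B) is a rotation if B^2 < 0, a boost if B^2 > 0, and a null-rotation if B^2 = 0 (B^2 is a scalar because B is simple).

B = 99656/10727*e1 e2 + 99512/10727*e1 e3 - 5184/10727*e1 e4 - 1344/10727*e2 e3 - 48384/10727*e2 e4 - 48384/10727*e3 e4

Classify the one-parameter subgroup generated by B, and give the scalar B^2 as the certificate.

B^2 term by term: the squares give (99656/10727)^2*(e1 e2)^2 + (99512/10727)^2*(e1 e3)^2 + (-5184/10727)^2*(e1 e4)^2 + (-1344/10727)^2*(e2 e3)^2 + (-48384/10727)^2*(e2 e4)^2 + (-48384/10727)^2*(e3 e4)^2 = 9931318336/115068529*(-1) + 9902638144/115068529*(+1) + 26873856/115068529*(+1) + 1806336/115068529*(+1) + 2341011456/115068529*(+1) + 2341011456/115068529*(-1) = 0 (each basis 2-blade squares to minus the product of its generators' squares); cross terms between blades sharing an index anticommute and cancel; the commuting (index-disjoint) pairs give grade-4 terms 2*c*c'*(blade product), which cancel blade by blade — e1 e2 e3 e4: -9643511808/115068529 + 9629577216/115068529 + 13934592/115068529 = 0 — confirming B is simple. So B^2 = 0.
Answer: null-rotation, certificate B^2 = 0. Note: conjugating B changes its blade decomposition but never the scalar B^2 = 0, whose sign settles the classification.


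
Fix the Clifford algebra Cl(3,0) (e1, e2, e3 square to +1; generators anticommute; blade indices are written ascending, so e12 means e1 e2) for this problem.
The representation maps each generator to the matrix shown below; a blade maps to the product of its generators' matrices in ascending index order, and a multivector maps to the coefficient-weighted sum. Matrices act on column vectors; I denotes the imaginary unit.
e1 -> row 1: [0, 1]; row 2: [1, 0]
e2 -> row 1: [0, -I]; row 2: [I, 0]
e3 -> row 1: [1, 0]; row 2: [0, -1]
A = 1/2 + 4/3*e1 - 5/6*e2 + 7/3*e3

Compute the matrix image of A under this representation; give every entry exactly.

M = (1/2)*1 + (4/3)*rho(e1) + (-5/6)*rho(e2) + (7/3)*rho(e3), summed entrywise (1 is the identity matrix):
Answer: row 1: [17/6, 4/3 + 5*I/6]; row 2: [4/3 - 5*I/6, -11/6]


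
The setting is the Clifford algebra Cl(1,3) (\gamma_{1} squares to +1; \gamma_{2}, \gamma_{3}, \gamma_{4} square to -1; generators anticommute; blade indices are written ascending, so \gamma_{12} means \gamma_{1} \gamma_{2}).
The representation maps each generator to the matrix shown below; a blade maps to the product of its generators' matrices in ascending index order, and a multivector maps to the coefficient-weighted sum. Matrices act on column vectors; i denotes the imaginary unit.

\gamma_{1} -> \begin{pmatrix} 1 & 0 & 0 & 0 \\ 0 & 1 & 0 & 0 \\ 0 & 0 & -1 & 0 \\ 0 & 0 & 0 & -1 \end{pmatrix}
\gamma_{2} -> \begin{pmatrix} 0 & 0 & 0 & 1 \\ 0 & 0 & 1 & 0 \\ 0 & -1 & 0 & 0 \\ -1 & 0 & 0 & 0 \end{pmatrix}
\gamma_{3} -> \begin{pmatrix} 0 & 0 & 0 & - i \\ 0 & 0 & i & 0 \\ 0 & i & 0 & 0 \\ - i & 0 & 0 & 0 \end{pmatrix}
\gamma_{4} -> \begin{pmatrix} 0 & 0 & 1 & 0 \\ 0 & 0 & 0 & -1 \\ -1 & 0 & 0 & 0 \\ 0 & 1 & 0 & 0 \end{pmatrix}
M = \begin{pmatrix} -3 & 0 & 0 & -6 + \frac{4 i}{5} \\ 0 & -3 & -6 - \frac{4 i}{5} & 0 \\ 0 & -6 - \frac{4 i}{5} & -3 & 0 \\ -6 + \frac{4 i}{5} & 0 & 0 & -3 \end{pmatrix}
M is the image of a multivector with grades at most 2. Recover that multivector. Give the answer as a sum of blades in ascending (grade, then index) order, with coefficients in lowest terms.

Method: the blade images are trace-orthogonal — tr(rho(e_A) rho(e_B)^-1) = 4 if A = B and 0 otherwise — and rho(e_A)^-1 = (e_A)^2 * rho(e_A) with (e_A)^2 = +1 or -1, so the coefficient of e_A in the preimage is (e_A)^2 * tr(M rho(e_A))/4.
Nonzero projections over blades of grade <= 2: 1: (1)^2 = +1, tr(M 1) = -12, coefficient -3; \gamma_{3}: (\gamma_{3})^2 = -1, tr(M rho(\gamma_{3})) = \frac{16}{5}, coefficient -\frac{4}{5}; \gamma_{12}: (\gamma_{12})^2 = +1, tr(M rho(\gamma_{12})) = -24, coefficient -6. Every other blade of grade <= 2 projects to 0.
Answer: -3 - \frac{4}{5} \gamma_{3} - 6 \gamma_{12}


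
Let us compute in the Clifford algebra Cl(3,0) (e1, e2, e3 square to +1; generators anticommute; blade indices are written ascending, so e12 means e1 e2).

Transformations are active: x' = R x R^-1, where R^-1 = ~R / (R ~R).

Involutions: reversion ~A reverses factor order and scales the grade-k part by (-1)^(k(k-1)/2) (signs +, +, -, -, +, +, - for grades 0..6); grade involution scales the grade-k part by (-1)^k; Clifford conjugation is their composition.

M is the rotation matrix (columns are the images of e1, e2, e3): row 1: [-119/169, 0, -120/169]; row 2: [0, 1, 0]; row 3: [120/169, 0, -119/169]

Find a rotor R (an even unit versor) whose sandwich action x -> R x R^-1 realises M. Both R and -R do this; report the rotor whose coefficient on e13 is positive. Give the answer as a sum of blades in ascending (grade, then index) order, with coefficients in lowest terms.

Method: write R = a + b12*e12 + b13*e13 + b23*e23 with a^2 + b12^2 + b13^2 + b23^2 = 1 (so R^-1 = ~R). Expanding the columns R e_j ~R gives tr M = 4a^2 - 1 and, from the antisymmetric part, M21 - M12 = -4a*b12, M13 - M31 = 4a*b13, M32 - M23 = -4a*b23.
Here tr M = -69/169, so a^2 = (1 + tr M)/4 = 25/169 and a = ±5/13. Taking a = 5/13: M21 - M12 = 0, M13 - M31 = -240/169, M32 - M23 = 0, giving b12 = 0, b13 = -12/13, b23 = 0, i.e. R = 5/13 - 12/13*e13.
Its e13 coefficient is negative, so report the other preimage -R.
Answer: -5/13 + 12/13*e13. Uniqueness: Spin(3) -> SO(3) maps R and -R to the same rotation of trace -69/169; fixing the sign of the e13 coefficient removes the ambiguity.


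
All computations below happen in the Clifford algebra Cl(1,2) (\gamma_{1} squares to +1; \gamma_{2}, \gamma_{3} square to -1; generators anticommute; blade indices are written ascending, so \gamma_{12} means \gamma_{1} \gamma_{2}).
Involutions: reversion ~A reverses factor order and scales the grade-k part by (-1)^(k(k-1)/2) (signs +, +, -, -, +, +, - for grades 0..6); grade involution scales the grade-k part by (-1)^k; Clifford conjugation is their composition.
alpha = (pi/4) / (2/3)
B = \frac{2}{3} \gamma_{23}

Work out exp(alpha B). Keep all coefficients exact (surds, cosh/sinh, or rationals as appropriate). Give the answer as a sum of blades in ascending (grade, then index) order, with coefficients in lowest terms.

B^2 = (\frac{2}{3})^2*(\gamma_{23})^2 = \frac{4}{9}*(-1) = -\frac{4}{9} (a basis 2-blade squares to minus the product of its generators' squares).
B^2 = -\frac{4}{9} — circular case — the even/odd split gives cos and sin: l = \frac{2}{3}, alpha*l = \frac{\pi}{4}, so exp(alpha B) = cos(\frac{\pi}{4}) + (sin(\frac{\pi}{4})/(\frac{2}{3}))*B = \frac{\sqrt{2}}{2} + (\frac{3 \sqrt{2}}{4})*B.
Answer: \frac{\sqrt{2}}{2} + \frac{\sqrt{2}}{2} \gamma_{23}


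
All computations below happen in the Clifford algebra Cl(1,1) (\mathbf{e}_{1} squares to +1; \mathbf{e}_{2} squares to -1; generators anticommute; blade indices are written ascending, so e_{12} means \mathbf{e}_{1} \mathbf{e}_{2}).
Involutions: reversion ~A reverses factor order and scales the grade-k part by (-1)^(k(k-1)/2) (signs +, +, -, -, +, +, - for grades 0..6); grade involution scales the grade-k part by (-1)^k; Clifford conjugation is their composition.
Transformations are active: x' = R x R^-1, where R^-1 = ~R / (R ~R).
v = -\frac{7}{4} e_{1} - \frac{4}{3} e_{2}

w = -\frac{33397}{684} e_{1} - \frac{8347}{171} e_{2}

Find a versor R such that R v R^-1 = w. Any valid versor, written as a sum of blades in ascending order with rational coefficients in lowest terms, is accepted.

Here q(v) = q(w) = \frac{185}{144}; the classical choice R = v + w = -\frac{17297}{342} e_{1} - \frac{8575}{171} e_{2} then realises v -> w under the sandwich.
Answer: -\frac{17297}{342} e_{1} - \frac{8575}{171} e_{2}


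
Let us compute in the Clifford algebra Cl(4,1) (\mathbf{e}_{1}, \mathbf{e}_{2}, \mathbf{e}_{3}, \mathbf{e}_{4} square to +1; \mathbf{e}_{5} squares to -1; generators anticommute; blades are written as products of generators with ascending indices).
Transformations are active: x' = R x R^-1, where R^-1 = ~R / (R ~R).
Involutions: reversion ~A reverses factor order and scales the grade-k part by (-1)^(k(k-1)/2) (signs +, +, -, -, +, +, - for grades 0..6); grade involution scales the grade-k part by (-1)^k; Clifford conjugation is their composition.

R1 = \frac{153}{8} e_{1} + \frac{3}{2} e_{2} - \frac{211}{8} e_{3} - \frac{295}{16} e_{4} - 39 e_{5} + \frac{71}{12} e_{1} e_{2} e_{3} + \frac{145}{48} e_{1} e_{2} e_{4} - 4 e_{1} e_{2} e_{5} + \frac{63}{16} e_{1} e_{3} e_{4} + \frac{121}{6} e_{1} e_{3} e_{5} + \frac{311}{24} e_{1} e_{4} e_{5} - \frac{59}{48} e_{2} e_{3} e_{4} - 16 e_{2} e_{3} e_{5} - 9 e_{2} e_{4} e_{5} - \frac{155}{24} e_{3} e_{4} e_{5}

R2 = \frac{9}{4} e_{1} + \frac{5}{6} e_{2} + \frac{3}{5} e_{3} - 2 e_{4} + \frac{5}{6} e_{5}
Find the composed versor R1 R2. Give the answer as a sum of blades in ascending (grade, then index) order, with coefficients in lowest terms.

Distribute over the terms of R2 (each basis-blade product reordered to ascending indices, repeated generators contracted through their squares):
R1 (\frac{9}{4} e_{1}) = \frac{1377}{32} - \frac{27}{8} e_{1} e_{2} + \frac{1899}{32} e_{1} e_{3} + \frac{2655}{64} e_{1} e_{4} + \frac{351}{4} e_{1} e_{5} + \frac{213}{16} e_{2} e_{3} + \frac{435}{64} e_{2} e_{4} - 9 e_{2} e_{5} + \frac{567}{64} e_{3} e_{4} + \frac{363}{8} e_{3} e_{5} + \frac{933}{32} e_{4} e_{5} + \frac{177}{64} e_{1} e_{2} e_{3} e_{4} + 36 e_{1} e_{2} e_{3} e_{5} + \frac{81}{4} e_{1} e_{2} e_{4} e_{5} + \frac{465}{32} e_{1} e_{3} e_{4} e_{5}
R1 (\frac{5}{6} e_{2}) = \frac{5}{4} + \frac{255}{16} e_{1} e_{2} - \frac{355}{72} e_{1} e_{3} - \frac{725}{288} e_{1} e_{4} + \frac{10}{3} e_{1} e_{5} + \frac{1055}{48} e_{2} e_{3} + \frac{1475}{96} e_{2} e_{4} + \frac{65}{2} e_{2} e_{5} - \frac{295}{288} e_{3} e_{4} - \frac{40}{3} e_{3} e_{5} - \frac{15}{2} e_{4} e_{5} + \frac{105}{32} e_{1} e_{2} e_{3} e_{4} + \frac{605}{36} e_{1} e_{2} e_{3} e_{5} + \frac{1555}{144} e_{1} e_{2} e_{4} e_{5} + \frac{775}{144} e_{2} e_{3} e_{4} e_{5}
R1 (\frac{3}{5} e_{3}) = -\frac{633}{40} + \frac{71}{20} e_{1} e_{2} + \frac{459}{40} e_{1} e_{3} - \frac{189}{80} e_{1} e_{4} - \frac{121}{10} e_{1} e_{5} + \frac{9}{10} e_{2} e_{3} + \frac{59}{80} e_{2} e_{4} + \frac{48}{5} e_{2} e_{5} + \frac{177}{16} e_{3} e_{4} + \frac{117}{5} e_{3} e_{5} - \frac{31}{8} e_{4} e_{5} - \frac{29}{16} e_{1} e_{2} e_{3} e_{4} + \frac{12}{5} e_{1} e_{2} e_{3} e_{5} + \frac{311}{40} e_{1} e_{3} e_{4} e_{5} - \frac{27}{5} e_{2} e_{3} e_{4} e_{5}
R1 (-2 e_{4}) = \frac{295}{8} - \frac{145}{24} e_{1} e_{2} - \frac{63}{8} e_{1} e_{3} - \frac{153}{4} e_{1} e_{4} + \frac{311}{12} e_{1} e_{5} + \frac{59}{24} e_{2} e_{3} - 3 e_{2} e_{4} - 18 e_{2} e_{5} + \frac{211}{4} e_{3} e_{4} - \frac{155}{12} e_{3} e_{5} - 78 e_{4} e_{5} - \frac{71}{6} e_{1} e_{2} e_{3} e_{4} - 8 e_{1} e_{2} e_{4} e_{5} + \frac{121}{3} e_{1} e_{3} e_{4} e_{5} - 32 e_{2} e_{3} e_{4} e_{5}
R1 (\frac{5}{6} e_{5}) = \frac{65}{2} + \frac{10}{3} e_{1} e_{2} - \frac{605}{36} e_{1} e_{3} - \frac{1555}{144} e_{1} e_{4} + \frac{255}{16} e_{1} e_{5} + \frac{40}{3} e_{2} e_{3} + \frac{15}{2} e_{2} e_{4} + \frac{5}{4} e_{2} e_{5} + \frac{775}{144} e_{3} e_{4} - \frac{1055}{48} e_{3} e_{5} - \frac{1475}{96} e_{4} e_{5} + \frac{355}{72} e_{1} e_{2} e_{3} e_{5} + \frac{725}{288} e_{1} e_{2} e_{4} e_{5} + \frac{105}{32} e_{1} e_{3} e_{4} e_{5} - \frac{295}{288} e_{2} e_{3} e_{4} e_{5}
Summing the partial products and collecting blades:
Answer: \frac{15653}{160} + \frac{3217}{240} e_{1} e_{2} + \frac{59339}{1440} e_{1} e_{3} - \frac{35839}{2880} e_{1} e_{4} + \frac{9667}{80} e_{1} e_{5} + \frac{3119}{60} e_{2} e_{3} + \frac{26303}{960} e_{2} e_{4} + \frac{327}{20} e_{2} e_{5} + \frac{44369}{576} e_{3} e_{4} + \frac{4931}{240} e_{3} e_{5} - \frac{907}{12} e_{4} e_{5} - \frac{1459}{192} e_{1} e_{2} e_{3} e_{4} + \frac{21649}{360} e_{1} e_{2} e_{3} e_{5} + \frac{7363}{288} e_{1} e_{2} e_{4} e_{5} + \frac{15821}{240} e_{1} e_{3} e_{4} e_{5} - \frac{47581}{1440} e_{2} e_{3} e_{4} e_{5}


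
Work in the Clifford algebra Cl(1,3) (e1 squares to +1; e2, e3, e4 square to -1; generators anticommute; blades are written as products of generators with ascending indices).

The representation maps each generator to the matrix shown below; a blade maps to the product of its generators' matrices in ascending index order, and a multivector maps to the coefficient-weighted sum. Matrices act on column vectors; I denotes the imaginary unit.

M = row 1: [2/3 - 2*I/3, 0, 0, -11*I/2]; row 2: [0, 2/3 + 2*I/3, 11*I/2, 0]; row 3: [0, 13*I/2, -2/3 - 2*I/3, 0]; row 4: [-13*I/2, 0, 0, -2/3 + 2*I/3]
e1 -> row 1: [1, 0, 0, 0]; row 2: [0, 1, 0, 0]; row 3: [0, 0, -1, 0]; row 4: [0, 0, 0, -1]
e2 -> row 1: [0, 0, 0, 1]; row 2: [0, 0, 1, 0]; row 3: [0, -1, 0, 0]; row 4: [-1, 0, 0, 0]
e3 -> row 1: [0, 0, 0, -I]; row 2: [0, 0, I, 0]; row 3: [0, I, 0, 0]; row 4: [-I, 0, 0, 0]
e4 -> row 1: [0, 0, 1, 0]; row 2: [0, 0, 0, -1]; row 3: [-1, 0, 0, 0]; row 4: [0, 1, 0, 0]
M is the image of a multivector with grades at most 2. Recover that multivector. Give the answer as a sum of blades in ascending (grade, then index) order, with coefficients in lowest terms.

Method: the blade images are trace-orthogonal — tr(rho(e_A) rho(e_B)^-1) = 4 if A = B and 0 otherwise — and rho(e_A)^-1 = (e_A)^2 * rho(e_A) with (e_A)^2 = +1 or -1, so the coefficient of e_A in the preimage is (e_A)^2 * tr(M rho(e_A))/4.
Nonzero projections over blades of grade <= 2: e1: (e1)^2 = +1, tr(M rho(e1)) = 8/3, coefficient 2/3; e3: (e3)^2 = -1, tr(M rho(e3)) = -24, coefficient 6; e1 e3: (e1 e3)^2 = +1, tr(M rho(e1 e3)) = -2, coefficient -1/2; e2 e3: (e2 e3)^2 = -1, tr(M rho(e2 e3)) = -8/3, coefficient 2/3. Every other blade of grade <= 2 projects to 0.
Answer: 2/3*e1 + 6*e3 - 1/2*e1 e3 + 2/3*e2 e3


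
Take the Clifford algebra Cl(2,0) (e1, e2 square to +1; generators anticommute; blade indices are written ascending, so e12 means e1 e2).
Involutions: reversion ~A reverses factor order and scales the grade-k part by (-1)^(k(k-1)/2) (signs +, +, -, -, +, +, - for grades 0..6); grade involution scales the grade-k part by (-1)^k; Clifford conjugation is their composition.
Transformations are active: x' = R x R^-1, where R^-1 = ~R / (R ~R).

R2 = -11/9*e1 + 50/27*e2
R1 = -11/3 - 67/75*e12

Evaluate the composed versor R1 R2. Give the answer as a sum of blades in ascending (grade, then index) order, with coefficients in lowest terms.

Distribute over the terms of R1 (each basis-blade product reordered to ascending indices, repeated generators contracted through their squares):
(-11/3) R2 = 121/27*e1 - 550/81*e2
(-67/75*e12) R2 = -134/81*e1 - 737/675*e2
Summing the partial products and collecting blades:
Answer: 229/81*e1 - 15961/2025*e2


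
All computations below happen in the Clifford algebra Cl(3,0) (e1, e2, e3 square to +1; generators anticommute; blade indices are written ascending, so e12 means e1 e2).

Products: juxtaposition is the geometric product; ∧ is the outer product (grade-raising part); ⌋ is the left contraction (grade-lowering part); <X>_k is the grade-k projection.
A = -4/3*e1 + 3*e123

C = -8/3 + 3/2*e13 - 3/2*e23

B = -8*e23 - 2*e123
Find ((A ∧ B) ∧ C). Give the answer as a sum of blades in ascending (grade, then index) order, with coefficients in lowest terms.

step 1: 32/3*e123
step 2: -256/9*e123
Answer: -256/9*e123
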